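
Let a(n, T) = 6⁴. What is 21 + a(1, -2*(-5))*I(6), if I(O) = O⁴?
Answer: 1679637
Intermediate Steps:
a(n, T) = 1296
21 + a(1, -2*(-5))*I(6) = 21 + 1296*6⁴ = 21 + 1296*1296 = 21 + 1679616 = 1679637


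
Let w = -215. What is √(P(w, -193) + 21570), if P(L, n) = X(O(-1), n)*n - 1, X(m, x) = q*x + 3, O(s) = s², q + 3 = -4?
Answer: I*√239753 ≈ 489.65*I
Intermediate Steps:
q = -7 (q = -3 - 4 = -7)
X(m, x) = 3 - 7*x (X(m, x) = -7*x + 3 = 3 - 7*x)
P(L, n) = -1 + n*(3 - 7*n) (P(L, n) = (3 - 7*n)*n - 1 = n*(3 - 7*n) - 1 = -1 + n*(3 - 7*n))
√(P(w, -193) + 21570) = √((-1 - 1*(-193)*(-3 + 7*(-193))) + 21570) = √((-1 - 1*(-193)*(-3 - 1351)) + 21570) = √((-1 - 1*(-193)*(-1354)) + 21570) = √((-1 - 261322) + 21570) = √(-261323 + 21570) = √(-239753) = I*√239753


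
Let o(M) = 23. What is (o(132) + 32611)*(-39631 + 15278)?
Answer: -794735802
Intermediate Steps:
(o(132) + 32611)*(-39631 + 15278) = (23 + 32611)*(-39631 + 15278) = 32634*(-24353) = -794735802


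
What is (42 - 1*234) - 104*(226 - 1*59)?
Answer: -17560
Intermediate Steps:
(42 - 1*234) - 104*(226 - 1*59) = (42 - 234) - 104*(226 - 59) = -192 - 104*167 = -192 - 17368 = -17560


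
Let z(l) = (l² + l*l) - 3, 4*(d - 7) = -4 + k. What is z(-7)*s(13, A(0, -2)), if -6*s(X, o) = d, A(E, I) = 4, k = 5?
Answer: -2755/24 ≈ -114.79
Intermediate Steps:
d = 29/4 (d = 7 + (-4 + 5)/4 = 7 + (¼)*1 = 7 + ¼ = 29/4 ≈ 7.2500)
s(X, o) = -29/24 (s(X, o) = -⅙*29/4 = -29/24)
z(l) = -3 + 2*l² (z(l) = (l² + l²) - 3 = 2*l² - 3 = -3 + 2*l²)
z(-7)*s(13, A(0, -2)) = (-3 + 2*(-7)²)*(-29/24) = (-3 + 2*49)*(-29/24) = (-3 + 98)*(-29/24) = 95*(-29/24) = -2755/24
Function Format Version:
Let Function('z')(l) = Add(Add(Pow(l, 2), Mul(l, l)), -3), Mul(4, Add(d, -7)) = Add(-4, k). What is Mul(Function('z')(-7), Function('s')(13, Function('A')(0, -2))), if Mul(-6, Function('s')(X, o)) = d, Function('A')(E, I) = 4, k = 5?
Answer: Rational(-2755, 24) ≈ -114.79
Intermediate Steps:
d = Rational(29, 4) (d = Add(7, Mul(Rational(1, 4), Add(-4, 5))) = Add(7, Mul(Rational(1, 4), 1)) = Add(7, Rational(1, 4)) = Rational(29, 4) ≈ 7.2500)
Function('s')(X, o) = Rational(-29, 24) (Function('s')(X, o) = Mul(Rational(-1, 6), Rational(29, 4)) = Rational(-29, 24))
Function('z')(l) = Add(-3, Mul(2, Pow(l, 2))) (Function('z')(l) = Add(Add(Pow(l, 2), Pow(l, 2)), -3) = Add(Mul(2, Pow(l, 2)), -3) = Add(-3, Mul(2, Pow(l, 2))))
Mul(Function('z')(-7), Function('s')(13, Function('A')(0, -2))) = Mul(Add(-3, Mul(2, Pow(-7, 2))), Rational(-29, 24)) = Mul(Add(-3, Mul(2, 49)), Rational(-29, 24)) = Mul(Add(-3, 98), Rational(-29, 24)) = Mul(95, Rational(-29, 24)) = Rational(-2755, 24)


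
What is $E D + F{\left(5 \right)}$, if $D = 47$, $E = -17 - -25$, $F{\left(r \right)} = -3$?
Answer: $373$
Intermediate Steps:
$E = 8$ ($E = -17 + 25 = 8$)
$E D + F{\left(5 \right)} = 8 \cdot 47 - 3 = 376 - 3 = 373$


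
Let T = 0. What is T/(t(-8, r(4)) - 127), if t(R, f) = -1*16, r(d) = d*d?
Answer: 0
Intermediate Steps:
r(d) = d**2
t(R, f) = -16
T/(t(-8, r(4)) - 127) = 0/(-16 - 127) = 0/(-143) = 0*(-1/143) = 0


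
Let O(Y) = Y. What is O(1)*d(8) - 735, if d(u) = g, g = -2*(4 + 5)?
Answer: -753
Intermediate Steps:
g = -18 (g = -2*9 = -18)
d(u) = -18
O(1)*d(8) - 735 = 1*(-18) - 735 = -18 - 735 = -753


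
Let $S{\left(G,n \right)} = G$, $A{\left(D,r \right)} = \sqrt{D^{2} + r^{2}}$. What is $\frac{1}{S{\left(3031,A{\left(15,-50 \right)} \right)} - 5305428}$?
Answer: $- \frac{1}{5302397} \approx -1.8859 \cdot 10^{-7}$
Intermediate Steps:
$\frac{1}{S{\left(3031,A{\left(15,-50 \right)} \right)} - 5305428} = \frac{1}{3031 - 5305428} = \frac{1}{-5302397} = - \frac{1}{5302397}$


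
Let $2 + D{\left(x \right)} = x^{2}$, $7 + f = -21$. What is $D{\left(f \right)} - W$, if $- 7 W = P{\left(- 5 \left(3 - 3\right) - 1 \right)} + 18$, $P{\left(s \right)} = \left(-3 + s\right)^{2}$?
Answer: $\frac{5508}{7} \approx 786.86$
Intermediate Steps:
$f = -28$ ($f = -7 - 21 = -28$)
$D{\left(x \right)} = -2 + x^{2}$
$W = - \frac{34}{7}$ ($W = - \frac{\left(-3 - \left(1 + 5 \left(3 - 3\right)\right)\right)^{2} + 18}{7} = - \frac{\left(-3 - 1\right)^{2} + 18}{7} = - \frac{\left(-4\right)^{2} + 18}{7} = - \frac{16 + 18}{7} = \left(- \frac{1}{7}\right) 34 = - \frac{34}{7} \approx -4.8571$)
$D{\left(f \right)} - W = \left(-2 + \left(-28\right)^{2}\right) - - \frac{34}{7} = \left(-2 + 784\right) + \frac{34}{7} = 782 + \frac{34}{7} = \frac{5508}{7}$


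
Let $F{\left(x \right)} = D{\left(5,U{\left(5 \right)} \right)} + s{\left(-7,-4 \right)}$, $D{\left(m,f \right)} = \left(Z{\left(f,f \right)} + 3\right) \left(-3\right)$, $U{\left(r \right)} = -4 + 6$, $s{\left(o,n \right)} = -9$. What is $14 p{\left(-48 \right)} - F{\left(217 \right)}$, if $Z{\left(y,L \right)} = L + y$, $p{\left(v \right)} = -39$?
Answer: $-516$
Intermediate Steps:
$U{\left(r \right)} = 2$
$D{\left(m,f \right)} = -9 - 6 f$ ($D{\left(m,f \right)} = \left(\left(f + f\right) + 3\right) \left(-3\right) = \left(2 f + 3\right) \left(-3\right) = \left(3 + 2 f\right) \left(-3\right) = -9 - 6 f$)
$F{\left(x \right)} = -30$ ($F{\left(x \right)} = \left(-9 - 12\right) - 9 = -21 - 9 = -30$)
$14 p{\left(-48 \right)} - F{\left(217 \right)} = 14 \left(-39\right) - -30 = -546 + 30 = -516$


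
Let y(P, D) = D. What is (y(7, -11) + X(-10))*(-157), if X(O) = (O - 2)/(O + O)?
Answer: 8164/5 ≈ 1632.8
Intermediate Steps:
X(O) = (-2 + O)/(2*O) (X(O) = (-2 + O)/((2*O)) = (-2 + O)*(1/(2*O)) = (-2 + O)/(2*O))
(y(7, -11) + X(-10))*(-157) = (-11 + (½)*(-2 - 10)/(-10))*(-157) = (-11 + (½)*(-⅒)*(-12))*(-157) = (-11 + ⅗)*(-157) = -52/5*(-157) = 8164/5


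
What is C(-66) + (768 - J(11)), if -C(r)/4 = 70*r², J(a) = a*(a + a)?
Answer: -1219154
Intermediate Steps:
J(a) = 2*a² (J(a) = a*(2*a) = 2*a²)
C(r) = -280*r²
C(-66) + (768 - J(11)) = -280*(-66)² + (768 - 2*11²) = -280*4356 + (768 - 2*121) = -1219680 + (768 - 1*242) = -1219680 + (768 - 242) = -1219680 + 526 = -1219154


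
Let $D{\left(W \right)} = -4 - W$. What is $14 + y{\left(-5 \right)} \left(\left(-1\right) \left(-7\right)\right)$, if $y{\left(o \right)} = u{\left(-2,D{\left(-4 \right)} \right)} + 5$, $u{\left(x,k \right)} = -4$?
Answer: $21$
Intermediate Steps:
$y{\left(o \right)} = 1$ ($y{\left(o \right)} = -4 + 5 = 1$)
$14 + y{\left(-5 \right)} \left(\left(-1\right) \left(-7\right)\right) = 14 + 1 \left(\left(-1\right) \left(-7\right)\right) = 14 + 1 \cdot 7 = 14 + 7 = 21$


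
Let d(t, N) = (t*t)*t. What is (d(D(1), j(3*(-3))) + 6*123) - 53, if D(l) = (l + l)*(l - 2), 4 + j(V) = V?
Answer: 677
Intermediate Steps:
j(V) = -4 + V
D(l) = 2*l*(-2 + l) (D(l) = (2*l)*(-2 + l) = 2*l*(-2 + l))
d(t, N) = t**3 (d(t, N) = t**2*t = t**3)
(d(D(1), j(3*(-3))) + 6*123) - 53 = ((2*1*(-2 + 1))**3 + 6*123) - 53 = ((2*1*(-1))**3 + 738) - 53 = ((-2)**3 + 738) - 53 = (-8 + 738) - 53 = 730 - 53 = 677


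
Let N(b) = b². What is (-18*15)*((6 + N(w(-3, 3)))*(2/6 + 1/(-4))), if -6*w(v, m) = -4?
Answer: -145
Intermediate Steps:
w(v, m) = ⅔ (w(v, m) = -⅙*(-4) = ⅔)
(-18*15)*((6 + N(w(-3, 3)))*(2/6 + 1/(-4))) = (-18*15)*((6 + (⅔)²)*(2/6 + 1/(-4))) = -270*(6 + 4/9)*(2*(⅙) + 1*(-¼)) = -1740*(⅓ - ¼) = -1740/12 = -270*29/54 = -145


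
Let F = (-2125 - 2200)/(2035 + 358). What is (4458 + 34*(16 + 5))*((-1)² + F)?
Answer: -9992304/2393 ≈ -4175.6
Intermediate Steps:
F = -4325/2393 ≈ -1.8074
(4458 + 34*(16 + 5))*((-1)² + F) = (4458 + 34*(16 + 5))*((-1)² - 4325/2393) = (4458 + 34*21)*(1 - 4325/2393) = (4458 + 714)*(-1932/2393) = 5172*(-1932/2393) = -9992304/2393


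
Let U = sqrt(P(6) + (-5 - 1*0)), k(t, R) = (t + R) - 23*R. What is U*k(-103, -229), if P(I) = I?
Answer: 4935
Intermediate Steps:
k(t, R) = t - 22*R (k(t, R) = (R + t) - 23*R = t - 22*R)
U = 1 (U = sqrt(6 + (-5 - 1*0)) = sqrt(6 + (-5 + 0)) = sqrt(6 - 5) = sqrt(1) = 1)
U*k(-103, -229) = 1*(-103 - 22*(-229)) = 1*(-103 + 5038) = 1*4935 = 4935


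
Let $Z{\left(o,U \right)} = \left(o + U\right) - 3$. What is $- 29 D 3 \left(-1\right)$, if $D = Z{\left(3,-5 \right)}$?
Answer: $-435$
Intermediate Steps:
$Z{\left(o,U \right)} = -3 + U + o$ ($Z{\left(o,U \right)} = \left(U + o\right) - 3 = -3 + U + o$)
$D = -5$ ($D = -3 - 5 + 3 = -5$)
$- 29 D 3 \left(-1\right) = - 29 \left(\left(-5\right) 3\right) \left(-1\right) = \left(-29\right) \left(-15\right) \left(-1\right) = 435 \left(-1\right) = -435$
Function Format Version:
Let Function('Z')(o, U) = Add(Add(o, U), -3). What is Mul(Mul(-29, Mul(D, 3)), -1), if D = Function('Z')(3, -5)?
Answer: -435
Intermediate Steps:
Function('Z')(o, U) = Add(-3, U, o) (Function('Z')(o, U) = Add(Add(U, o), -3) = Add(-3, U, o))
D = -5 (D = Add(-3, -5, 3) = -5)
Mul(Mul(-29, Mul(D, 3)), -1) = Mul(Mul(-29, Mul(-5, 3)), -1) = Mul(Mul(-29, -15), -1) = Mul(435, -1) = -435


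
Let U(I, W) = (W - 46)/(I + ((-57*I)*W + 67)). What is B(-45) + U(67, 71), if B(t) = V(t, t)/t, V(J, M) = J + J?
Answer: 108401/54203 ≈ 1.9999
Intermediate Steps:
V(J, M) = 2*J
B(t) = 2 (B(t) = (2*t)/t = 2)
U(I, W) = (-46 + W)/(67 + I - 57*I*W) (U(I, W) = (-46 + W)/(I + (-57*I*W + 67)) = (-46 + W)/(I + (67 - 57*I*W)) = (-46 + W)/(67 + I - 57*I*W))
B(-45) + U(67, 71) = 2 + (-46 + 71)/(67 + 67 - 57*67*71) = 2 + 25/(67 + 67 - 271149) = 2 + 25/(-271015) = 2 - 1/271015*25 = 2 - 5/54203 = 108401/54203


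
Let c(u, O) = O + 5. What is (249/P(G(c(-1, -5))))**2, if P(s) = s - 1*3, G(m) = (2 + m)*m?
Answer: 6889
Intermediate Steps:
c(u, O) = 5 + O
G(m) = m*(2 + m)
P(s) = -3 + s (P(s) = s - 3 = -3 + s)
(249/P(G(c(-1, -5))))**2 = (249/(-3 + (5 - 5)*(2 + (5 - 5))))**2 = (249/(-3 + 0*(2 + 0)))**2 = (249/(-3 + 0*2))**2 = (249/(-3 + 0))**2 = (249/(-3))**2 = (249*(-1/3))**2 = (-83)**2 = 6889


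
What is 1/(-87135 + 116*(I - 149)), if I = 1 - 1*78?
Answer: -1/113351 ≈ -8.8222e-6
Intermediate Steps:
I = -77 (I = 1 - 78 = -77)
1/(-87135 + 116*(I - 149)) = 1/(-87135 + 116*(-77 - 149)) = 1/(-87135 + 116*(-226)) = 1/(-87135 - 26216) = 1/(-113351) = -1/113351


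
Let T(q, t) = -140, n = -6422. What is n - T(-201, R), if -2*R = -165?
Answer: -6282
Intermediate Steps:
R = 165/2 (R = -½*(-165) = 165/2 ≈ 82.500)
n - T(-201, R) = -6422 - 1*(-140) = -6422 + 140 = -6282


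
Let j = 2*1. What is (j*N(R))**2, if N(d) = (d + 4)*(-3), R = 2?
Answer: 1296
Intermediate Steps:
j = 2
N(d) = -12 - 3*d (N(d) = (4 + d)*(-3) = -12 - 3*d)
(j*N(R))**2 = (2*(-12 - 3*2))**2 = (2*(-12 - 6))**2 = (2*(-18))**2 = (-36)**2 = 1296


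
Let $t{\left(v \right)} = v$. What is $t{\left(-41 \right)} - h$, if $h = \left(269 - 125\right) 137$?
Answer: $-19769$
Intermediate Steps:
$h = 19728$ ($h = 144 \cdot 137 = 19728$)
$t{\left(-41 \right)} - h = -41 - 19728 = -19769$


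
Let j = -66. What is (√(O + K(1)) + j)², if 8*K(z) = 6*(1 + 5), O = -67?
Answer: 8587/2 - 330*I*√10 ≈ 4293.5 - 1043.6*I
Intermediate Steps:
K(z) = 9/2 (K(z) = (6*(1 + 5))/8 = (6*6)/8 = (⅛)*36 = 9/2)
(√(O + K(1)) + j)² = (√(-67 + 9/2) - 66)² = (√(-125/2) - 66)² = (5*I*√10/2 - 66)² = (-66 + 5*I*√10/2)²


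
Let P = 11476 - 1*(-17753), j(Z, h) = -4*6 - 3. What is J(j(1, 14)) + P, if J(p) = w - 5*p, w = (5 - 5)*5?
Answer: 29364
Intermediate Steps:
w = 0 (w = 0*5 = 0)
j(Z, h) = -27 (j(Z, h) = -24 - 3 = -27)
P = 29229 (P = 11476 + 17753 = 29229)
J(p) = -5*p (J(p) = 0 - 5*p = -5*p)
J(j(1, 14)) + P = -5*(-27) + 29229 = 135 + 29229 = 29364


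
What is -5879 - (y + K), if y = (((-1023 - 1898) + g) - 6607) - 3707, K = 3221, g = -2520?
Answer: 6655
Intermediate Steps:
y = -15755 (y = (((-1023 - 1898) - 2520) - 6607) - 3707 = ((-2921 - 2520) - 6607) - 3707 = (-5441 - 6607) - 3707 = -12048 - 3707 = -15755)
-5879 - (y + K) = -5879 - (-15755 + 3221) = -5879 - 1*(-12534) = -5879 + 12534 = 6655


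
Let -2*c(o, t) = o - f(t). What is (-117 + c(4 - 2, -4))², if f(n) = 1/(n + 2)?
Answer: 223729/16 ≈ 13983.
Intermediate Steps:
f(n) = 1/(2 + n)
c(o, t) = 1/(2*(2 + t)) - o/2 (c(o, t) = -(o - 1/(2 + t))/2 = 1/(2*(2 + t)) - o/2)
(-117 + c(4 - 2, -4))² = (-117 + (1 - (4 - 2)*(2 - 4))/(2*(2 - 4)))² = (-117 + (½)*(1 - 1*2*(-2))/(-2))² = (-117 + (½)*(-½)*(1 + 4))² = (-117 + (½)*(-½)*5)² = (-117 - 5/4)² = (-473/4)² = 223729/16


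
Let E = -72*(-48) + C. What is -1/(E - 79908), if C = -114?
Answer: 1/76566 ≈ 1.3061e-5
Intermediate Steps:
E = 3342 (E = -72*(-48) - 114 = 3456 - 114 = 3342)
-1/(E - 79908) = -1/(3342 - 79908) = -1/(-76566) = -1*(-1/76566) = 1/76566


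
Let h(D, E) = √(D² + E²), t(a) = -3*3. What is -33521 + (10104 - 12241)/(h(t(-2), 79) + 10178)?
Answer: -1736153334994/51792681 + 2137*√6322/103585362 ≈ -33521.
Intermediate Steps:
t(a) = -9
-33521 + (10104 - 12241)/(h(t(-2), 79) + 10178) = -33521 + (10104 - 12241)/(√((-9)² + 79²) + 10178) = -33521 - 2137/(√(81 + 6241) + 10178) = -33521 - 2137/(√6322 + 10178) = -33521 - 2137/(10178 + √6322)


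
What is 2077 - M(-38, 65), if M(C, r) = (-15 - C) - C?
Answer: 2016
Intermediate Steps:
M(C, r) = -15 - 2*C
2077 - M(-38, 65) = 2077 - (-15 - 2*(-38)) = 2077 - (-15 + 76) = 2077 - 1*61 = 2077 - 61 = 2016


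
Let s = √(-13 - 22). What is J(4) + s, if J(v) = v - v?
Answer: I*√35 ≈ 5.9161*I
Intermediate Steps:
J(v) = 0
s = I*√35 (s = √(-35) = I*√35 ≈ 5.9161*I)
J(4) + s = 0 + I*√35 = I*√35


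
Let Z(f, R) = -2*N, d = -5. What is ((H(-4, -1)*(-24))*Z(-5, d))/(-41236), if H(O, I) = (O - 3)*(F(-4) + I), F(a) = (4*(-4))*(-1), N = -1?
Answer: -1260/10309 ≈ -0.12222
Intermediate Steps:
F(a) = 16 (F(a) = -16*(-1) = 16)
Z(f, R) = 2 (Z(f, R) = -2*(-1) = 2)
H(O, I) = (-3 + O)*(16 + I) (H(O, I) = (O - 3)*(16 + I) = (-3 + O)*(16 + I))
((H(-4, -1)*(-24))*Z(-5, d))/(-41236) = (((-48 - 3*(-1) + 16*(-4) - 1*(-4))*(-24))*2)/(-41236) = (((-48 + 3 - 64 + 4)*(-24))*2)*(-1/41236) = (-105*(-24)*2)*(-1/41236) = (2520*2)*(-1/41236) = 5040*(-1/41236) = -1260/10309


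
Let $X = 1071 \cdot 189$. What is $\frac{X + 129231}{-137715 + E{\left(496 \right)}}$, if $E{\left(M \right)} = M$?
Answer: $- \frac{331650}{137219} \approx -2.4169$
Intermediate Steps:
$X = 202419$
$\frac{X + 129231}{-137715 + E{\left(496 \right)}} = \frac{202419 + 129231}{-137715 + 496} = \frac{331650}{-137219} = 331650 \left(- \frac{1}{137219}\right) = - \frac{331650}{137219}$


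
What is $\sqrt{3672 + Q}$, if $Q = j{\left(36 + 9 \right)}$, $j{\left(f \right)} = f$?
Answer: $3 \sqrt{413} \approx 60.967$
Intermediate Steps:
$Q = 45$ ($Q = 36 + 9 = 45$)
$\sqrt{3672 + Q} = \sqrt{3672 + 45} = \sqrt{3717} = 3 \sqrt{413}$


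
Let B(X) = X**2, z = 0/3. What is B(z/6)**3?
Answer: 0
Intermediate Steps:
z = 0 (z = 0*(1/3) = 0)
B(z/6)**3 = ((0/6)**2)**3 = ((0*(1/6))**2)**3 = (0**2)**3 = 0**3 = 0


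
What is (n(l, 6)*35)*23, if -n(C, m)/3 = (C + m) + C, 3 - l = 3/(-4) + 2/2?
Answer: -55545/2 ≈ -27773.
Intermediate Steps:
l = 11/4 (l = 3 - (3/(-4) + 2/2) = 3 - (3*(-¼) + 2*(½)) = 3 - (-¾ + 1) = 3 - 1*¼ = 3 - ¼ = 11/4 ≈ 2.7500)
n(C, m) = -6*C - 3*m (n(C, m) = -3*((C + m) + C) = -3*(m + 2*C) = -6*C - 3*m)
(n(l, 6)*35)*23 = ((-6*11/4 - 3*6)*35)*23 = ((-33/2 - 18)*35)*23 = -69/2*35*23 = -2415/2*23 = -55545/2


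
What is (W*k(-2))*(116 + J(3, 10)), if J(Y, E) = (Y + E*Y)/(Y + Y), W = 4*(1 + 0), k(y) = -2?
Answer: -972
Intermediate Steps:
W = 4 (W = 4*1 = 4)
J(Y, E) = (Y + E*Y)/(2*Y) (J(Y, E) = (Y + E*Y)/((2*Y)) = (Y + E*Y)*(1/(2*Y)) = (Y + E*Y)/(2*Y))
(W*k(-2))*(116 + J(3, 10)) = (4*(-2))*(116 + (½ + (½)*10)) = -8*(116 + (½ + 5)) = -8*(116 + 11/2) = -8*243/2 = -972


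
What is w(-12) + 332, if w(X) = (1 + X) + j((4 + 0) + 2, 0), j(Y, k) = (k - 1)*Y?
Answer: 315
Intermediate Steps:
j(Y, k) = Y*(-1 + k) (j(Y, k) = (-1 + k)*Y = Y*(-1 + k))
w(X) = -5 + X (w(X) = (1 + X) + ((4 + 0) + 2)*(-1 + 0) = (1 + X) + (4 + 2)*(-1) = (1 + X) + 6*(-1) = (1 + X) - 6 = -5 + X)
w(-12) + 332 = (-5 - 12) + 332 = -17 + 332 = 315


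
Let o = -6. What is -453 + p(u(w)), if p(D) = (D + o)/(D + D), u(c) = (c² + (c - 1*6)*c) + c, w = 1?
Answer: -903/2 ≈ -451.50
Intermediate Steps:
u(c) = c + c² + c*(-6 + c) (u(c) = (c² + (c - 6)*c) + c = (c² + (-6 + c)*c) + c = (c² + c*(-6 + c)) + c = c + c² + c*(-6 + c))
p(D) = (-6 + D)/(2*D) (p(D) = (D - 6)/(D + D) = (-6 + D)/((2*D)) = (-6 + D)*(1/(2*D)) = (-6 + D)/(2*D))
-453 + p(u(w)) = -453 + (-6 + 1*(-5 + 2*1))/(2*((1*(-5 + 2*1)))) = -453 + (-6 + 1*(-5 + 2))/(2*((1*(-5 + 2)))) = -453 + (-6 + 1*(-3))/(2*((1*(-3)))) = -453 + (½)*(-6 - 3)/(-3) = -453 + (½)*(-⅓)*(-9) = -453 + 3/2 = -903/2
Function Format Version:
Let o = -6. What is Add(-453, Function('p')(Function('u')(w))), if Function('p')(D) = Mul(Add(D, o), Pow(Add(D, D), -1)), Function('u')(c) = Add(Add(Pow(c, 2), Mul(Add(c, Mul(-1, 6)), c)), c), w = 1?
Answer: Rational(-903, 2) ≈ -451.50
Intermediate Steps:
Function('u')(c) = Add(c, Pow(c, 2), Mul(c, Add(-6, c))) (Function('u')(c) = Add(Add(Pow(c, 2), Mul(Add(c, -6), c)), c) = Add(Add(Pow(c, 2), Mul(Add(-6, c), c)), c) = Add(Add(Pow(c, 2), Mul(c, Add(-6, c))), c) = Add(c, Pow(c, 2), Mul(c, Add(-6, c))))
Function('p')(D) = Mul(Rational(1, 2), Pow(D, -1), Add(-6, D)) (Function('p')(D) = Mul(Add(D, -6), Pow(Add(D, D), -1)) = Mul(Add(-6, D), Pow(Mul(2, D), -1)) = Mul(Add(-6, D), Mul(Rational(1, 2), Pow(D, -1))) = Mul(Rational(1, 2), Pow(D, -1), Add(-6, D)))
Add(-453, Function('p')(Function('u')(w))) = Add(-453, Mul(Rational(1, 2), Pow(Mul(1, Add(-5, Mul(2, 1))), -1), Add(-6, Mul(1, Add(-5, Mul(2, 1)))))) = Add(-453, Mul(Rational(1, 2), Pow(Mul(1, Add(-5, 2)), -1), Add(-6, Mul(1, Add(-5, 2))))) = Add(-453, Mul(Rational(1, 2), Pow(Mul(1, -3), -1), Add(-6, Mul(1, -3)))) = Add(-453, Mul(Rational(1, 2), Pow(-3, -1), Add(-6, -3))) = Add(-453, Mul(Rational(1, 2), Rational(-1, 3), -9)) = Add(-453, Rational(3, 2)) = Rational(-903, 2)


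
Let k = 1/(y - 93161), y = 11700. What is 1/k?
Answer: -81461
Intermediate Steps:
k = -1/81461 (k = 1/(11700 - 93161) = 1/(-81461) = -1/81461 ≈ -1.2276e-5)
1/k = 1/(-1/81461) = -81461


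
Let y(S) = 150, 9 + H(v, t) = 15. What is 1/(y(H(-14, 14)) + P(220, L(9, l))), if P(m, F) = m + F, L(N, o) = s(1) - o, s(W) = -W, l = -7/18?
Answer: 18/6649 ≈ 0.0027072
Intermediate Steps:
H(v, t) = 6 (H(v, t) = -9 + 15 = 6)
l = -7/18 (l = -7*1/18 = -7/18 ≈ -0.38889)
L(N, o) = -1 - o (L(N, o) = -1*1 - o = -1 - o)
P(m, F) = F + m
1/(y(H(-14, 14)) + P(220, L(9, l))) = 1/(150 + ((-1 - 1*(-7/18)) + 220)) = 1/(150 + ((-1 + 7/18) + 220)) = 1/(150 + (-11/18 + 220)) = 1/(150 + 3949/18) = 1/(6649/18) = 18/6649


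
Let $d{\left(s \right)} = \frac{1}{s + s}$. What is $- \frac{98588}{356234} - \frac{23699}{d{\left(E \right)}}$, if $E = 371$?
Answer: $- \frac{3132126578280}{178117} \approx -1.7585 \cdot 10^{7}$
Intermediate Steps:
$d{\left(s \right)} = \frac{1}{2 s}$
$- \frac{98588}{356234} - \frac{23699}{d{\left(E \right)}} = - \frac{98588}{356234} - \frac{23699}{\frac{1}{2} \cdot \frac{1}{371}} = \left(-98588\right) \frac{1}{356234} - \frac{23699}{\frac{1}{2} \cdot \frac{1}{371}} = - \frac{49294}{178117} - 23699 \frac{1}{\frac{1}{742}} = - \frac{49294}{178117} - 17584658 = - \frac{3132126578280}{178117}$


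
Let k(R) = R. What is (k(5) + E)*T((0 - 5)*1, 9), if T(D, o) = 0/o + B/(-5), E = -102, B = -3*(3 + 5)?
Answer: -2328/5 ≈ -465.60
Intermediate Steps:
B = -24 (B = -3*8 = -24)
T(D, o) = 24/5 (T(D, o) = 0/o - 24/(-5) = 0 - 24*(-⅕) = 0 + 24/5 = 24/5)
(k(5) + E)*T((0 - 5)*1, 9) = (5 - 102)*(24/5) = -97*24/5 = -2328/5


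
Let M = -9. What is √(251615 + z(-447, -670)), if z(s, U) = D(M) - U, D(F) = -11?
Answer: √252274 ≈ 502.27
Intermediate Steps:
z(s, U) = -11 - U
√(251615 + z(-447, -670)) = √(251615 + (-11 - 1*(-670))) = √(251615 + (-11 + 670)) = √(251615 + 659) = √252274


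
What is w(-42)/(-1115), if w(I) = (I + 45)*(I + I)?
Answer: 252/1115 ≈ 0.22601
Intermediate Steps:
w(I) = 2*I*(45 + I) (w(I) = (45 + I)*(2*I) = 2*I*(45 + I))
w(-42)/(-1115) = (2*(-42)*(45 - 42))/(-1115) = (2*(-42)*3)*(-1/1115) = -252*(-1/1115) = 252/1115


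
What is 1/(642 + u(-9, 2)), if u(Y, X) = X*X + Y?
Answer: 1/637 ≈ 0.0015699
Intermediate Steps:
u(Y, X) = Y + X² (u(Y, X) = X² + Y = Y + X²)
1/(642 + u(-9, 2)) = 1/(642 + (-9 + 2²)) = 1/(642 + (-9 + 4)) = 1/(642 - 5) = 1/637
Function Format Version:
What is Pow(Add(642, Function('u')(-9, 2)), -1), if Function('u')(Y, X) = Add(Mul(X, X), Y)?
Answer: Rational(1, 637) ≈ 0.0015699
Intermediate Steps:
Function('u')(Y, X) = Add(Y, Pow(X, 2)) (Function('u')(Y, X) = Add(Pow(X, 2), Y) = Add(Y, Pow(X, 2)))
Pow(Add(642, Function('u')(-9, 2)), -1) = Pow(Add(642, Add(-9, Pow(2, 2))), -1) = Pow(Add(642, Add(-9, 4)), -1) = Pow(Add(642, -5), -1) = Pow(637, -1) = Rational(1, 637)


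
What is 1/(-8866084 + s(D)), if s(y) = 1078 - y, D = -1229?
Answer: -1/8863777 ≈ -1.1282e-7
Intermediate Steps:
1/(-8866084 + s(D)) = 1/(-8866084 + (1078 - 1*(-1229))) = 1/(-8866084 + (1078 + 1229)) = 1/(-8866084 + 2307) = 1/(-8863777) = -1/8863777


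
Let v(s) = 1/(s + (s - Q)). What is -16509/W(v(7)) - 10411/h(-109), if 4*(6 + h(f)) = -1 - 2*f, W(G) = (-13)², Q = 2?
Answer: -10224073/32617 ≈ -313.46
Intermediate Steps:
v(s) = 1/(-2 + 2*s) (v(s) = 1/(s + (s - 1*2)) = 1/(s + (s - 2)) = 1/(s + (-2 + s)) = 1/(-2 + 2*s))
W(G) = 169
h(f) = -25/4 - f/2 (h(f) = -6 + (-1 - 2*f)/4 = -6 + (-¼ - f/2) = -25/4 - f/2)
-16509/W(v(7)) - 10411/h(-109) = -16509/169 - 10411/(-25/4 - ½*(-109)) = -16509*1/169 - 10411/(-25/4 + 109/2) = -16509/169 - 10411/193/4 = -16509/169 - 10411*4/193 = -16509/169 - 41644/193 = -10224073/32617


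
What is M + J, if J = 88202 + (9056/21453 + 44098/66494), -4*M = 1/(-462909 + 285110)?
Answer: 44741813010203535047/507259047087636 ≈ 88203.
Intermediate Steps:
M = 1/711196 (M = -1/(4*(-462909 + 285110)) = -¼/(-177799) = -¼*(-1/177799) = 1/711196 ≈ 1.4061e-6)
J = 62910664584011/713247891 (J = 88202 + (9056*(1/21453) + 44098*(1/66494)) = 88202 + (9056/21453 + 22049/33247) = 88202 + 774102029/713247891 = 62910664584011/713247891 ≈ 88203.)
M + J = 1/711196 + 62910664584011/713247891 = 44741813010203535047/507259047087636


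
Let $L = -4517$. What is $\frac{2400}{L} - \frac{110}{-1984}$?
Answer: $- \frac{2132365}{4480864} \approx -0.47588$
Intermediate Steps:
$\frac{2400}{L} - \frac{110}{-1984} = \frac{2400}{-4517} - \frac{110}{-1984} = 2400 \left(- \frac{1}{4517}\right) - - \frac{55}{992} = - \frac{2400}{4517} + \frac{55}{992} = - \frac{2132365}{4480864}$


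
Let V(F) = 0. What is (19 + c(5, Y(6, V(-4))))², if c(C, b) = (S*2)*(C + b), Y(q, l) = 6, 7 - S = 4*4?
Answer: 32041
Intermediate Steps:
S = -9 (S = 7 - 4*4 = 7 - 1*16 = 7 - 16 = -9)
c(C, b) = -18*C - 18*b (c(C, b) = (-9*2)*(C + b) = -18*(C + b) = -18*C - 18*b)
(19 + c(5, Y(6, V(-4))))² = (19 + (-18*5 - 18*6))² = (19 + (-90 - 108))² = (19 - 198)² = (-179)² = 32041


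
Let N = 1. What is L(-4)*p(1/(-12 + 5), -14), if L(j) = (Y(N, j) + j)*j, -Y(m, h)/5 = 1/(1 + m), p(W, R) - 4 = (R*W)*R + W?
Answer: -4394/7 ≈ -627.71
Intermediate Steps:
p(W, R) = 4 + W + W*R² (p(W, R) = 4 + ((R*W)*R + W) = 4 + (W*R² + W) = 4 + (W + W*R²) = 4 + W + W*R²)
Y(m, h) = -5/(1 + m)
L(j) = j*(-5/2 + j) (L(j) = (-5/(1 + 1) + j)*j = (-5/2 + j)*j = j*(-5/2 + j))
L(-4)*p(1/(-12 + 5), -14) = ((½)*(-4)*(-5 + 2*(-4)))*(4 + 1/(-12 + 5) + (-14)²/(-12 + 5)) = ((½)*(-4)*(-5 - 8))*(4 + 1/(-7) + 196/(-7)) = ((½)*(-4)*(-13))*(4 - ⅐ - ⅐*196) = 26*(4 - ⅐ - 28) = 26*(-169/7) = -4394/7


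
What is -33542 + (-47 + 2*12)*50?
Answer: -34692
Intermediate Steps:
-33542 + (-47 + 2*12)*50 = -33542 + (-47 + 24)*50 = -33542 - 23*50 = -33542 - 1150 = -34692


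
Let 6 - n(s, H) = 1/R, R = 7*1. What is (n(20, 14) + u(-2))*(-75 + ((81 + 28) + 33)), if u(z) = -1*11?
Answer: -2412/7 ≈ -344.57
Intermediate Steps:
R = 7
u(z) = -11
n(s, H) = 41/7 (n(s, H) = 6 - 1/7 = 6 - 1*⅐ = 6 - ⅐ = 41/7)
(n(20, 14) + u(-2))*(-75 + ((81 + 28) + 33)) = (41/7 - 11)*(-75 + ((81 + 28) + 33)) = -36*(-75 + (109 + 33))/7 = -36*(-75 + 142)/7 = -36/7*67 = -2412/7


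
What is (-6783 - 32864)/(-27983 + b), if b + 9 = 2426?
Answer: 39647/25566 ≈ 1.5508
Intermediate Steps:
b = 2417 (b = -9 + 2426 = 2417)
(-6783 - 32864)/(-27983 + b) = (-6783 - 32864)/(-27983 + 2417) = -39647/(-25566) = -39647*(-1/25566) = 39647/25566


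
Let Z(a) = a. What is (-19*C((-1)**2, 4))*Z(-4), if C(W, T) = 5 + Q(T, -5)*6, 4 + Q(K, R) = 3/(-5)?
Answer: -8588/5 ≈ -1717.6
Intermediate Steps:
Q(K, R) = -23/5 (Q(K, R) = -4 + 3/(-5) = -4 + 3*(-1/5) = -4 - 3/5 = -23/5)
C(W, T) = -113/5 (C(W, T) = 5 - 23/5*6 = 5 - 138/5 = -113/5)
(-19*C((-1)**2, 4))*Z(-4) = -19*(-113/5)*(-4) = (2147/5)*(-4) = -8588/5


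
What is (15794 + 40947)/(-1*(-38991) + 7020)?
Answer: 56741/46011 ≈ 1.2332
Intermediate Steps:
(15794 + 40947)/(-1*(-38991) + 7020) = 56741/(38991 + 7020) = 56741/46011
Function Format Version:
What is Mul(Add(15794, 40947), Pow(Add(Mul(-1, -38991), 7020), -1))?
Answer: Rational(56741, 46011) ≈ 1.2332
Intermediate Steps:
Mul(Add(15794, 40947), Pow(Add(Mul(-1, -38991), 7020), -1)) = Mul(56741, Pow(Add(38991, 7020), -1)) = Mul(56741, Pow(46011, -1)) = Mul(56741, Rational(1, 46011)) = Rational(56741, 46011)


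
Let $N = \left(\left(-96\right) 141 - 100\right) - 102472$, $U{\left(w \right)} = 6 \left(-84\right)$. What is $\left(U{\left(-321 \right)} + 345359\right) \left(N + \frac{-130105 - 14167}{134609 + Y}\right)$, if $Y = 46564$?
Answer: $- \frac{7254293551871380}{181173} \approx -4.0041 \cdot 10^{10}$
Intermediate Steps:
$U{\left(w \right)} = -504$
$N = -116108$ ($N = \left(-13536 - 100\right) - 102472 = -13636 - 102472 = -116108$)
$\left(U{\left(-321 \right)} + 345359\right) \left(N + \frac{-130105 - 14167}{134609 + Y}\right) = \left(-504 + 345359\right) \left(-116108 + \frac{-130105 - 14167}{134609 + 46564}\right) = 344855 \left(-116108 - \frac{144272}{181173}\right) = 344855 \left(- \frac{21035778956}{181173}\right) = - \frac{7254293551871380}{181173}$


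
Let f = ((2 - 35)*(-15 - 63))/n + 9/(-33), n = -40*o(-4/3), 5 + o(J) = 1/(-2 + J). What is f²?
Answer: 191517921/1359556 ≈ 140.87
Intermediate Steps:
o(J) = -5 + 1/(-2 + J)
n = 212 (n = -40*(11 - (-20)/3)/(-2 - 4/3) = -40*(11 - (-20)/3)/(-2 - 4*⅓) = -40*(11 - 5*(-4/3))/(-2 - 4/3) = -40*(11 + 20/3)/(-10/3) = -(-12)*53/3 = -40*(-53/10) = 212)
f = 13839/1166 (f = ((2 - 35)*(-15 - 63))/212 + 9/(-33) = -33*(-78)*(1/212) + 9*(-1/33) = 2574*(1/212) - 3/11 = 1287/106 - 3/11 = 13839/1166 ≈ 11.869)
f² = (13839/1166)² = 191517921/1359556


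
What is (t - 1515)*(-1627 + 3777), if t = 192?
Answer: -2844450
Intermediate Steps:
(t - 1515)*(-1627 + 3777) = (192 - 1515)*(-1627 + 3777) = -1323*2150 = -2844450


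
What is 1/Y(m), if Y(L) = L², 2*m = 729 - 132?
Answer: 4/356409 ≈ 1.1223e-5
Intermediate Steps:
m = 597/2 (m = (729 - 132)/2 = (½)*597 = 597/2 ≈ 298.50)
1/Y(m) = 1/((597/2)²) = 1/(356409/4) = 4/356409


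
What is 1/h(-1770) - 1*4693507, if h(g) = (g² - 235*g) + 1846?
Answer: -16665216530871/3550696 ≈ -4.6935e+6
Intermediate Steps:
h(g) = 1846 + g² - 235*g
1/h(-1770) - 1*4693507 = 1/(1846 + (-1770)² - 235*(-1770)) - 1*4693507 = 1/(1846 + 3132900 + 415950) - 4693507 = 1/3550696 - 4693507 = -16665216530871/3550696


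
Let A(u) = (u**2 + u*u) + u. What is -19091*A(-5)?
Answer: -859095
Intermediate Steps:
A(u) = u + 2*u**2 (A(u) = (u**2 + u**2) + u = 2*u**2 + u = u + 2*u**2)
-19091*A(-5) = -(-95455)*(1 + 2*(-5)) = -(-95455)*(1 - 10) = -(-95455)*(-9) = -19091*45 = -859095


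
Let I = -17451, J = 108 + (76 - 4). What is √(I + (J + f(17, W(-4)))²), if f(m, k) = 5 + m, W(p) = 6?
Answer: 11*√193 ≈ 152.82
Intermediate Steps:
J = 180 (J = 108 + 72 = 180)
√(I + (J + f(17, W(-4)))²) = √(-17451 + (180 + (5 + 17))²) = √(-17451 + (180 + 22)²) = √(-17451 + 202²) = √(-17451 + 40804) = √23353 = 11*√193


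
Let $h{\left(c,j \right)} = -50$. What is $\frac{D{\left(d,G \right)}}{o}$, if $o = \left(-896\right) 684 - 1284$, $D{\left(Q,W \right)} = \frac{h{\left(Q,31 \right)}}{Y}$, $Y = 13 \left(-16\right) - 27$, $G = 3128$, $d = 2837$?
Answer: $- \frac{5}{14432478} \approx -3.4644 \cdot 10^{-7}$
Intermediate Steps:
$Y = -235$ ($Y = -208 - 27 = -235$)
$D{\left(Q,W \right)} = \frac{10}{47}$ ($D{\left(Q,W \right)} = - \frac{50}{-235} = \left(-50\right) \left(- \frac{1}{235}\right) = \frac{10}{47}$)
$o = -614148$ ($o = -612864 - 1284 = -614148$)
$\frac{D{\left(d,G \right)}}{o} = \frac{10}{47 \left(-614148\right)} = \frac{10}{47} \left(- \frac{1}{614148}\right) = - \frac{5}{14432478}$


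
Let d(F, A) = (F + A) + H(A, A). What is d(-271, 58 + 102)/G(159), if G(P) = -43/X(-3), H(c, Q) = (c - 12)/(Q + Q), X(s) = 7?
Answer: 61901/3440 ≈ 17.994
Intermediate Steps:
H(c, Q) = (-12 + c)/(2*Q) (H(c, Q) = (-12 + c)/((2*Q)) = (-12 + c)*(1/(2*Q)) = (-12 + c)/(2*Q))
G(P) = -43/7
d(F, A) = A + F + (-12 + A)/(2*A) (d(F, A) = (F + A) + (-12 + A)/(2*A) = (A + F) + (-12 + A)/(2*A) = A + F + (-12 + A)/(2*A))
d(-271, 58 + 102)/G(159) = (½ + (58 + 102) - 271 - 6/(58 + 102))/(-43/7) = (½ + 160 - 271 - 6/160)*(-7/43) = (½ + 160 - 271 - 6*1/160)*(-7/43) = (½ + 160 - 271 - 3/80)*(-7/43) = -8843/80*(-7/43) = 61901/3440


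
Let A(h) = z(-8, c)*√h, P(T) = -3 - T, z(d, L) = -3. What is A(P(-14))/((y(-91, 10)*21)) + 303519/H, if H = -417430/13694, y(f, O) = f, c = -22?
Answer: -2078194593/208715 + √11/637 ≈ -9957.1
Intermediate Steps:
H = -208715/6847 (H = -417430*1/13694 = -208715/6847 ≈ -30.483)
A(h) = -3*√h
A(P(-14))/((y(-91, 10)*21)) + 303519/H = (-3*√(-3 - 1*(-14)))/((-91*21)) + 303519/(-208715/6847) = -3*√(-3 + 14)/(-1911) + 303519*(-6847/208715) = -3*√11*(-1/1911) - 2078194593/208715 = √11/637 - 2078194593/208715 = -2078194593/208715 + √11/637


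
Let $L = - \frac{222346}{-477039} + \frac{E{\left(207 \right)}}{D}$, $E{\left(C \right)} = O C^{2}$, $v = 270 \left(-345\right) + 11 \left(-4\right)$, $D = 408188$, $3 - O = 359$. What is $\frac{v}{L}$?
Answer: $\frac{4536721088842602}{1796527583617} \approx 2525.3$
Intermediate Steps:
$O = -356$ ($O = 3 - 359 = -356$)
$v = -93194$ ($v = -93150 - 44 = -93194$)
$E{\left(C \right)} = - 356 C^{2}$
$L = - \frac{1796527583617}{48680398833}$ ($L = - \frac{222346}{-477039} + \frac{\left(-356\right) 207^{2}}{408188} = \left(-222346\right) \left(- \frac{1}{477039}\right) + \left(-356\right) 42849 \cdot \frac{1}{408188} = \frac{222346}{477039} - \frac{3813561}{102047} = - \frac{1796527583617}{48680398833} \approx -36.905$)
$\frac{v}{L} = - \frac{93194}{- \frac{1796527583617}{48680398833}} = \left(-93194\right) \left(- \frac{48680398833}{1796527583617}\right) = \frac{4536721088842602}{1796527583617}$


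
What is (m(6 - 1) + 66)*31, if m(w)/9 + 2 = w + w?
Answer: 4278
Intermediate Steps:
m(w) = -18 + 18*w (m(w) = -18 + 9*(w + w) = -18 + 9*(2*w) = -18 + 18*w)
(m(6 - 1) + 66)*31 = ((-18 + 18*(6 - 1)) + 66)*31 = ((-18 + 18*5) + 66)*31 = ((-18 + 90) + 66)*31 = (72 + 66)*31 = 138*31 = 4278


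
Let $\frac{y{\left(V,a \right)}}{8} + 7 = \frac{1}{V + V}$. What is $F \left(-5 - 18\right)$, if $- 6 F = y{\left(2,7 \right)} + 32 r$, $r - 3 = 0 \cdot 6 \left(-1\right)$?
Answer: $161$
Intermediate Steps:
$y{\left(V,a \right)} = -56 + \frac{4}{V}$ ($y{\left(V,a \right)} = -56 + \frac{8}{V + V} = -56 + \frac{8}{2 V} = -56 + 8 \frac{1}{2 V} = -56 + \frac{4}{V}$)
$r = 3$ ($r = 3 + 0 \cdot 6 \left(-1\right) = 3 + 0 \left(-1\right) = 3 + 0 = 3$)
$F = -7$ ($F = - \frac{\left(-56 + \frac{4}{2}\right) + 32 \cdot 3}{6} = - \frac{\left(-56 + 4 \cdot \frac{1}{2}\right) + 96}{6} = - \frac{\left(-56 + 2\right) + 96}{6} = - \frac{-54 + 96}{6} = \left(- \frac{1}{6}\right) 42 = -7$)
$F \left(-5 - 18\right) = - 7 \left(-5 - 18\right) = \left(-7\right) \left(-23\right) = 161$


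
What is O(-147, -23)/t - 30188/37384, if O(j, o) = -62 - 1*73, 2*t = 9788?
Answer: -9549182/11434831 ≈ -0.83510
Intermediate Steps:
t = 4894 (t = (1/2)*9788 = 4894)
O(j, o) = -135 (O(j, o) = -62 - 73 = -135)
O(-147, -23)/t - 30188/37384 = -135/4894 - 30188/37384 = -135*1/4894 - 30188*1/37384 = -135/4894 - 7547/9346 = -9549182/11434831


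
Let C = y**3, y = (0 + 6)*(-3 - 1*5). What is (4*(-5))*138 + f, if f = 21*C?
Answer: -2325192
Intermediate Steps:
y = -48 (y = 6*(-3 - 5) = 6*(-8) = -48)
C = -110592 (C = (-48)**3 = -110592)
f = -2322432 (f = 21*(-110592) = -2322432)
(4*(-5))*138 + f = (4*(-5))*138 - 2322432 = -20*138 - 2322432 = -2760 - 2322432 = -2325192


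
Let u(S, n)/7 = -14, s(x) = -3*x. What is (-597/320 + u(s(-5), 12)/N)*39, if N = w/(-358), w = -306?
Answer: -74162153/16320 ≈ -4544.3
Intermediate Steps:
u(S, n) = -98 (u(S, n) = 7*(-14) = -98)
N = 153/179 (N = -306/(-358) = -306*(-1/358) = 153/179 ≈ 0.85475)
(-597/320 + u(s(-5), 12)/N)*39 = (-597/320 - 98/153/179)*39 = (-597*1/320 - 98*179/153)*39 = (-597/320 - 17542/153)*39 = -5704781/48960*39 = -74162153/16320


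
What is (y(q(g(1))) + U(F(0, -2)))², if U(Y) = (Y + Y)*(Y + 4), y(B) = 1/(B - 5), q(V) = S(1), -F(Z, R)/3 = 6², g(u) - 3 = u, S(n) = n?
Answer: 8073921025/16 ≈ 5.0462e+8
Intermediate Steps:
g(u) = 3 + u
F(Z, R) = -108 (F(Z, R) = -3*6² = -3*36 = -108)
q(V) = 1
y(B) = 1/(-5 + B)
U(Y) = 2*Y*(4 + Y) (U(Y) = (2*Y)*(4 + Y) = 2*Y*(4 + Y))
(y(q(g(1))) + U(F(0, -2)))² = (1/(-5 + 1) + 2*(-108)*(4 - 108))² = (1/(-4) + 2*(-108)*(-104))² = (-¼ + 22464)² = (89855/4)² = 8073921025/16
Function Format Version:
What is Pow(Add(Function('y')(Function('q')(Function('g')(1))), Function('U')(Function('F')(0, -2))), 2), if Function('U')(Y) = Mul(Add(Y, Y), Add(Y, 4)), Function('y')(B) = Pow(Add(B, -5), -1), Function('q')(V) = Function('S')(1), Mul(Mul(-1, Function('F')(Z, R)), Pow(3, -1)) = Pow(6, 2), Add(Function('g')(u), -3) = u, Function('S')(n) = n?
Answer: Rational(8073921025, 16) ≈ 5.0462e+8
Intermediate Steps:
Function('g')(u) = Add(3, u)
Function('F')(Z, R) = -108 (Function('F')(Z, R) = Mul(-3, Pow(6, 2)) = Mul(-3, 36) = -108)
Function('q')(V) = 1
Function('y')(B) = Pow(Add(-5, B), -1)
Function('U')(Y) = Mul(2, Y, Add(4, Y)) (Function('U')(Y) = Mul(Mul(2, Y), Add(4, Y)) = Mul(2, Y, Add(4, Y)))
Pow(Add(Function('y')(Function('q')(Function('g')(1))), Function('U')(Function('F')(0, -2))), 2) = Pow(Add(Pow(Add(-5, 1), -1), Mul(2, -108, Add(4, -108))), 2) = Pow(Add(Pow(-4, -1), Mul(2, -108, -104)), 2) = Pow(Add(Rational(-1, 4), 22464), 2) = Pow(Rational(89855, 4), 2) = Rational(8073921025, 16)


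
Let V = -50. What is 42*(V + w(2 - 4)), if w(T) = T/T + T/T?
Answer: -2016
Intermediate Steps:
w(T) = 2 (w(T) = 1 + 1 = 2)
42*(V + w(2 - 4)) = 42*(-50 + 2) = 42*(-48) = -2016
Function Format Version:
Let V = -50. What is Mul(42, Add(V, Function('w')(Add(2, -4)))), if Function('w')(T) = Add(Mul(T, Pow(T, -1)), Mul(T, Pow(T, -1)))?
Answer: -2016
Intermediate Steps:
Function('w')(T) = 2 (Function('w')(T) = Add(1, 1) = 2)
Mul(42, Add(V, Function('w')(Add(2, -4)))) = Mul(42, Add(-50, 2)) = Mul(42, -48) = -2016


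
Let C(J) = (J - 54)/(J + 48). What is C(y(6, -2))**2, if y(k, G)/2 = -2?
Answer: 841/484 ≈ 1.7376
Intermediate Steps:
y(k, G) = -4 (y(k, G) = 2*(-2) = -4)
C(J) = (-54 + J)/(48 + J)
C(y(6, -2))**2 = ((-54 - 4)/(48 - 4))**2 = (-58/44)**2 = ((1/44)*(-58))**2 = (-29/22)**2 = 841/484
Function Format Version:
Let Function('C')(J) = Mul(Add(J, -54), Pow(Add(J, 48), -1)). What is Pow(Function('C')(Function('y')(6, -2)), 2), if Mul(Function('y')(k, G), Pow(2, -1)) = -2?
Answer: Rational(841, 484) ≈ 1.7376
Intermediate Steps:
Function('y')(k, G) = -4 (Function('y')(k, G) = Mul(2, -2) = -4)
Function('C')(J) = Mul(Pow(Add(48, J), -1), Add(-54, J)) (Function('C')(J) = Mul(Add(-54, J), Pow(Add(48, J), -1)) = Mul(Pow(Add(48, J), -1), Add(-54, J)))
Pow(Function('C')(Function('y')(6, -2)), 2) = Pow(Mul(Pow(Add(48, -4), -1), Add(-54, -4)), 2) = Pow(Mul(Pow(44, -1), -58), 2) = Pow(Mul(Rational(1, 44), -58), 2) = Pow(Rational(-29, 22), 2) = Rational(841, 484)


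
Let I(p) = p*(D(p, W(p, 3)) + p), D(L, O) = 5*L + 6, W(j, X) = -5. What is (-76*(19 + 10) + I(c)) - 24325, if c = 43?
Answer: -15177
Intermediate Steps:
D(L, O) = 6 + 5*L
I(p) = p*(6 + 6*p) (I(p) = p*((6 + 5*p) + p) = p*(6 + 6*p))
(-76*(19 + 10) + I(c)) - 24325 = (-76*(19 + 10) + 6*43*(1 + 43)) - 24325 = (-76*29 + 6*43*44) - 24325 = (-2204 + 11352) - 24325 = 9148 - 24325 = -15177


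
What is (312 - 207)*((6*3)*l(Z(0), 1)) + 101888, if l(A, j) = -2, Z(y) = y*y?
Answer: 98108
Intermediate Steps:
Z(y) = y²
(312 - 207)*((6*3)*l(Z(0), 1)) + 101888 = (312 - 207)*((6*3)*(-2)) + 101888 = 105*(18*(-2)) + 101888 = 105*(-36) + 101888 = -3780 + 101888 = 98108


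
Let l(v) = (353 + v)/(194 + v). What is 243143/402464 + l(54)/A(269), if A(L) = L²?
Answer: 545436664669/902803622624 ≈ 0.60416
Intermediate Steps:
l(v) = (353 + v)/(194 + v)
243143/402464 + l(54)/A(269) = 243143/402464 + ((353 + 54)/(194 + 54))/(269²) = 243143*(1/402464) + (407/248)/72361 = 243143/402464 + ((1/248)*407)*(1/72361) = 243143/402464 + (407/248)*(1/72361) = 243143/402464 + 407/17945528 = 545436664669/902803622624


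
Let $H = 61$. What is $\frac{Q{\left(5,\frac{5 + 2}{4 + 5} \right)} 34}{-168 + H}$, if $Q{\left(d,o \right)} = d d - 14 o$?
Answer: $- \frac{4318}{963} \approx -4.4839$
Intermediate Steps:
$Q{\left(d,o \right)} = d^{2} - 14 o$
$\frac{Q{\left(5,\frac{5 + 2}{4 + 5} \right)} 34}{-168 + H} = \frac{\left(5^{2} - 14 \frac{5 + 2}{4 + 5}\right) 34}{-168 + 61} = \frac{\left(25 - 14 \cdot \frac{7}{9}\right) 34}{-107} = \left(25 - 14 \cdot 7 \cdot \frac{1}{9}\right) 34 \left(- \frac{1}{107}\right) = \left(25 - \frac{98}{9}\right) 34 \left(- \frac{1}{107}\right) = \frac{127}{9} \cdot 34 \left(- \frac{1}{107}\right) = \frac{4318}{9} \left(- \frac{1}{107}\right) = - \frac{4318}{963}$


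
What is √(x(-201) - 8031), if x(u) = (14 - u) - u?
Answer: I*√7615 ≈ 87.264*I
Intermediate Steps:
x(u) = 14 - 2*u
√(x(-201) - 8031) = √((14 - 2*(-201)) - 8031) = √((14 + 402) - 8031) = √(416 - 8031) = √(-7615) = I*√7615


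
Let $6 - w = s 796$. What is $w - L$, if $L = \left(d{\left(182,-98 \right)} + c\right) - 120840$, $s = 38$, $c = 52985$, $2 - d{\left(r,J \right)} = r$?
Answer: $37793$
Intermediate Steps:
$d{\left(r,J \right)} = 2 - r$
$w = -30242$ ($w = 6 - 38 \cdot 796 = 6 - 30248 = -30242$)
$L = -68035$ ($L = \left(\left(2 - 182\right) + 52985\right) - 120840 = \left(-180 + 52985\right) - 120840 = 52805 - 120840 = -68035$)
$w - L = -30242 - -68035 = -30242 + 68035 = 37793$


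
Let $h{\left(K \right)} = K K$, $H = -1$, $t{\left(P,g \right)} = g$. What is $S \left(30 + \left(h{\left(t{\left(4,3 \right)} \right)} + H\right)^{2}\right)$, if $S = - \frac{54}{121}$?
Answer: $- \frac{5076}{121} \approx -41.95$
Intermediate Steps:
$h{\left(K \right)} = K^{2}$
$S = - \frac{54}{121}$ ($S = \left(-54\right) \frac{1}{121} = - \frac{54}{121} \approx -0.44628$)
$S \left(30 + \left(h{\left(t{\left(4,3 \right)} \right)} + H\right)^{2}\right) = - \frac{54 \left(30 + \left(3^{2} - 1\right)^{2}\right)}{121} = - \frac{54 \left(30 + \left(9 - 1\right)^{2}\right)}{121} = - \frac{54 \left(30 + 8^{2}\right)}{121} = - \frac{54 \left(30 + 64\right)}{121} = \left(- \frac{54}{121}\right) 94 = - \frac{5076}{121}$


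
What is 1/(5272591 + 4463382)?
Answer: 1/9735973 ≈ 1.0271e-7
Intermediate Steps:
1/(5272591 + 4463382) = 1/9735973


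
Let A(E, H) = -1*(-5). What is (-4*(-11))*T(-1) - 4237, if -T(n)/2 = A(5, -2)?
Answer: -4677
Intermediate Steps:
A(E, H) = 5
T(n) = -10 (T(n) = -2*5 = -10)
(-4*(-11))*T(-1) - 4237 = -4*(-11)*(-10) - 4237 = 44*(-10) - 4237 = -440 - 4237 = -4677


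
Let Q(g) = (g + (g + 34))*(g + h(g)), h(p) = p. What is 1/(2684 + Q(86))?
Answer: 1/38116 ≈ 2.6236e-5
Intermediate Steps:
Q(g) = 2*g*(34 + 2*g) (Q(g) = (g + (g + 34))*(g + g) = (g + (34 + g))*(2*g) = (34 + 2*g)*(2*g) = 2*g*(34 + 2*g))
1/(2684 + Q(86)) = 1/(2684 + 4*86*(17 + 86)) = 1/(2684 + 4*86*103) = 1/(2684 + 35432) = 1/38116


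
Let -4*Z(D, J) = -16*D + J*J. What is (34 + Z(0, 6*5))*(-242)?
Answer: 46222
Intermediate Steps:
Z(D, J) = 4*D - J**2/4 (Z(D, J) = -(-16*D + J*J)/4 = -(-16*D + J**2)/4 = -(J**2 - 16*D)/4 = 4*D - J**2/4)
(34 + Z(0, 6*5))*(-242) = (34 + (4*0 - (6*5)**2/4))*(-242) = (34 + (0 - 1/4*30**2))*(-242) = (34 + (0 - 1/4*900))*(-242) = (34 + (0 - 225))*(-242) = (34 - 225)*(-242) = -191*(-242) = 46222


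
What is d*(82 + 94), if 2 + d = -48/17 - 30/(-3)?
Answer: 15488/17 ≈ 911.06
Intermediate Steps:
d = 88/17 (d = -2 + (-48/17 - 30/(-3)) = -2 + (-48*1/17 - 30*(-⅓)) = -2 + (-48/17 + 10) = -2 + 122/17 = 88/17 ≈ 5.1765)
d*(82 + 94) = 88*(82 + 94)/17 = (88/17)*176 = 15488/17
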